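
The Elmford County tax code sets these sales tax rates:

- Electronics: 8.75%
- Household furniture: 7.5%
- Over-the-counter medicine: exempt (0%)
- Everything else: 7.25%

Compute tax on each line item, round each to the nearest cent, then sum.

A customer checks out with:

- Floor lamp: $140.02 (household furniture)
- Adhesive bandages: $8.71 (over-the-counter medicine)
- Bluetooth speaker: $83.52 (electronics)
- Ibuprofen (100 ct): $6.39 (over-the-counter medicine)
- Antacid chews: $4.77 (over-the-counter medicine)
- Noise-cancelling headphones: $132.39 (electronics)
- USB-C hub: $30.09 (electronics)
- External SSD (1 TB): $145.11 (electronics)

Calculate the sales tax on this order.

$44.72

Floor lamp $140.02: household furniture → 7.5% → $10.50
Adhesive bandages $8.71: over-the-counter medicine → 0% → $0.00
Bluetooth speaker $83.52: electronics → 8.75% → $7.31
Ibuprofen (100 ct) $6.39: over-the-counter medicine → 0% → $0.00
Antacid chews $4.77: over-the-counter medicine → 0% → $0.00
Noise-cancelling headphones $132.39: electronics → 8.75% → $11.58
USB-C hub $30.09: electronics → 8.75% → $2.63
External SSD (1 TB) $145.11: electronics → 8.75% → $12.70
Total tax = $10.50 + $7.31 + $11.58 + $2.63 + $12.70 = $44.72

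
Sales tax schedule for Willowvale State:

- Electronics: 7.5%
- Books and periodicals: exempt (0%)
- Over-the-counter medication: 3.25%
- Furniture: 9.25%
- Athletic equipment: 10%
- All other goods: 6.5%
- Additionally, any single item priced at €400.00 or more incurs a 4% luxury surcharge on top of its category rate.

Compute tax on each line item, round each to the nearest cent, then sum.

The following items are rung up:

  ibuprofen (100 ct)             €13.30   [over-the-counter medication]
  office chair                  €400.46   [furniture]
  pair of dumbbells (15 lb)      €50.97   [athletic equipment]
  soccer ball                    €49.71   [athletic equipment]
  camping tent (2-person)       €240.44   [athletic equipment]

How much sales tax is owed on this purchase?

Ibuprofen (100 ct) €13.30: over-the-counter medication → 3.25% → €0.43
Office chair €400.46: furniture → 9.25% + 4% surcharge = 13.25% → €53.06
Pair of dumbbells (15 lb) €50.97: athletic equipment → 10% → €5.10
Soccer ball €49.71: athletic equipment → 10% → €4.97
Camping tent (2-person) €240.44: athletic equipment → 10% → €24.04
Total tax = €0.43 + €53.06 + €5.10 + €4.97 + €24.04 = €87.60

€87.60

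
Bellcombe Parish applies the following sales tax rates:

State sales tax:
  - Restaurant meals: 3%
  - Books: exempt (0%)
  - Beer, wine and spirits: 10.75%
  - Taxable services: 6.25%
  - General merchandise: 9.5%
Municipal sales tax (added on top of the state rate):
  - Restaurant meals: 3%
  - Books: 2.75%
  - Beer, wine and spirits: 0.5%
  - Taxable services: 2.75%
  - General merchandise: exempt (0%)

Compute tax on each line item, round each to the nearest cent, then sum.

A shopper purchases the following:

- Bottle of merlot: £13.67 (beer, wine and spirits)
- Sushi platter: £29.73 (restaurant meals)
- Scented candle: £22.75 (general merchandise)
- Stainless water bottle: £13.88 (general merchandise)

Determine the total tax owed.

£6.80

Bottle of merlot £13.67: beer, wine and spirits → 10.75% + 0.5% municipal = 11.25% → £1.54
Sushi platter £29.73: restaurant meals → 3% + 3% municipal = 6% → £1.78
Scented candle £22.75: general merchandise → 9.5% + 0% municipal = 9.5% → £2.16
Stainless water bottle £13.88: general merchandise → 9.5% + 0% municipal = 9.5% → £1.32
Total tax = £1.54 + £1.78 + £2.16 + £1.32 = £6.80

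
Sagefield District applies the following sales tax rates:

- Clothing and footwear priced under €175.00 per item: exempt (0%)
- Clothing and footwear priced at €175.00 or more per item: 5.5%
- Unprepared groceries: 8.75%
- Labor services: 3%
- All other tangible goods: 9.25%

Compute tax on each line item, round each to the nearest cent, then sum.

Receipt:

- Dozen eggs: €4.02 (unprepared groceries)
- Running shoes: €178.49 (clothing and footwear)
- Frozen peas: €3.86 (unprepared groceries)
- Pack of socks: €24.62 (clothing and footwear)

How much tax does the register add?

€10.51

Dozen eggs €4.02: unprepared groceries → 8.75% → €0.35
Running shoes €178.49: clothing and footwear, €175.00 or more → 5.5% → €9.82
Frozen peas €3.86: unprepared groceries → 8.75% → €0.34
Pack of socks €24.62: clothing and footwear, under €175.00 → 0% → €0.00
Total tax = €0.35 + €9.82 + €0.34 = €10.51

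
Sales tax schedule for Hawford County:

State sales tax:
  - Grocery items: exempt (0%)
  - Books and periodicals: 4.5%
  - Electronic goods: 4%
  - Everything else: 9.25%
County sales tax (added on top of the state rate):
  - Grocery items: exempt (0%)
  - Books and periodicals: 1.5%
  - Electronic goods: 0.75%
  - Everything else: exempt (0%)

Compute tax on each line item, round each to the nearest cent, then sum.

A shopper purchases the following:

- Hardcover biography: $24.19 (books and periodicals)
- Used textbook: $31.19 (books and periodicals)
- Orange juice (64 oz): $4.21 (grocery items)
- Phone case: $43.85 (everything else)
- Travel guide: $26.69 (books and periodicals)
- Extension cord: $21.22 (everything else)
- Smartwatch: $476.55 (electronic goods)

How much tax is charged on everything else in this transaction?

Phone case $43.85: everything else → 9.25% + 0% county = 9.25% → $4.06
Extension cord $21.22: everything else → 9.25% + 0% county = 9.25% → $1.96
Tax on everything else = $4.06 + $1.96 = $6.02

$6.02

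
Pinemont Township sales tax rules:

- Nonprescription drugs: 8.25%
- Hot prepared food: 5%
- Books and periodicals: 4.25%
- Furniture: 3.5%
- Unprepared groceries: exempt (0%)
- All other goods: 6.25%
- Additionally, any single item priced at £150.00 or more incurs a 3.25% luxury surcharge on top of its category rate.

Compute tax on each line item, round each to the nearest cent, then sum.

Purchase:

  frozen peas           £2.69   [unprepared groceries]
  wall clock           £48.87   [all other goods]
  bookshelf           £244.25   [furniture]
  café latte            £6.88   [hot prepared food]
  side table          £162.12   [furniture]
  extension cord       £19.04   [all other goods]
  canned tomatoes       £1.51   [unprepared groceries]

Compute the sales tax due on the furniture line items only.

Bookshelf £244.25: furniture → 3.5% + 3.25% surcharge = 6.75% → £16.49
Side table £162.12: furniture → 3.5% + 3.25% surcharge = 6.75% → £10.94
Tax on furniture = £16.49 + £10.94 = £27.43

£27.43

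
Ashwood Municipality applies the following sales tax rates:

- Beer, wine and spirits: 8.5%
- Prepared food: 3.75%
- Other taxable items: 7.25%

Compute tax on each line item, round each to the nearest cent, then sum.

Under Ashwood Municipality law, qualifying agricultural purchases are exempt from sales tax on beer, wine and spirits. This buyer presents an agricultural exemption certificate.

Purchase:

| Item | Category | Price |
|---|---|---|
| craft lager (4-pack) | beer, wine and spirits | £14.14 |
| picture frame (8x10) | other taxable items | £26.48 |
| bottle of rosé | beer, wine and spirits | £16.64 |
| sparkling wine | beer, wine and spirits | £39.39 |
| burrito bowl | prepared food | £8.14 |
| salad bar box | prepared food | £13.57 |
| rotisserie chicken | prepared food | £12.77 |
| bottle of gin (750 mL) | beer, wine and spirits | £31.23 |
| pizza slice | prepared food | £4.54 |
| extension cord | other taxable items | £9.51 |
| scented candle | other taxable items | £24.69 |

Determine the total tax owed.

Craft lager (4-pack) £14.14: beer, wine and spirits, buyer-exempt → 0% → £0.00
Picture frame (8x10) £26.48: other taxable items → 7.25% → £1.92
Bottle of rosé £16.64: beer, wine and spirits, buyer-exempt → 0% → £0.00
Sparkling wine £39.39: beer, wine and spirits, buyer-exempt → 0% → £0.00
Burrito bowl £8.14: prepared food → 3.75% → £0.31
Salad bar box £13.57: prepared food → 3.75% → £0.51
Rotisserie chicken £12.77: prepared food → 3.75% → £0.48
Bottle of gin (750 mL) £31.23: beer, wine and spirits, buyer-exempt → 0% → £0.00
Pizza slice £4.54: prepared food → 3.75% → £0.17
Extension cord £9.51: other taxable items → 7.25% → £0.69
Scented candle £24.69: other taxable items → 7.25% → £1.79
Total tax = £1.92 + £0.31 + £0.51 + £0.48 + £0.17 + £0.69 + £1.79 = £5.87

£5.87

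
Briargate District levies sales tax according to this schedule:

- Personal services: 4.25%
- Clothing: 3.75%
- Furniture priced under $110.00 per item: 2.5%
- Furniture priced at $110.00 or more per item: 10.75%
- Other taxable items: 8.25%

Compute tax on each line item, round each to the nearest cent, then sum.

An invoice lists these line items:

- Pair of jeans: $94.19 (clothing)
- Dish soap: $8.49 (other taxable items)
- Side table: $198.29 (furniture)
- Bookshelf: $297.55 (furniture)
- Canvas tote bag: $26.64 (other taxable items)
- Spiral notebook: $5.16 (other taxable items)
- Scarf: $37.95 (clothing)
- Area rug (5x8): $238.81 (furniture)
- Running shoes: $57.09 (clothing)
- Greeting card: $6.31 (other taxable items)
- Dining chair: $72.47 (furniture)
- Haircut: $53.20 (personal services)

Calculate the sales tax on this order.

Pair of jeans $94.19: clothing → 3.75% → $3.53
Dish soap $8.49: other taxable items → 8.25% → $0.70
Side table $198.29: furniture, $110.00 or more → 10.75% → $21.32
Bookshelf $297.55: furniture, $110.00 or more → 10.75% → $31.99
Canvas tote bag $26.64: other taxable items → 8.25% → $2.20
Spiral notebook $5.16: other taxable items → 8.25% → $0.43
Scarf $37.95: clothing → 3.75% → $1.42
Area rug (5x8) $238.81: furniture, $110.00 or more → 10.75% → $25.67
Running shoes $57.09: clothing → 3.75% → $2.14
Greeting card $6.31: other taxable items → 8.25% → $0.52
Dining chair $72.47: furniture, under $110.00 → 2.5% → $1.81
Haircut $53.20: personal services → 4.25% → $2.26
Total tax = $3.53 + $0.70 + $21.32 + $31.99 + $2.20 + $0.43 + $1.42 + $25.67 + $2.14 + $0.52 + $1.81 + $2.26 = $93.99

$93.99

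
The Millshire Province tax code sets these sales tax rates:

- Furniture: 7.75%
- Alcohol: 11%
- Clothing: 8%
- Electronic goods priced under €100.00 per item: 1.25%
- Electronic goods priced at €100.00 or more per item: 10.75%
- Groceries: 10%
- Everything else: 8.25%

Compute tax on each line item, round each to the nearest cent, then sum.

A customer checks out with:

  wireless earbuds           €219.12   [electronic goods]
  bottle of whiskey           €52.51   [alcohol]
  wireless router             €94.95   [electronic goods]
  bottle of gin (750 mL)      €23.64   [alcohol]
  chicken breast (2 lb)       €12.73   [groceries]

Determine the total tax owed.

Wireless earbuds €219.12: electronic goods, €100.00 or more → 10.75% → €23.56
Bottle of whiskey €52.51: alcohol → 11% → €5.78
Wireless router €94.95: electronic goods, under €100.00 → 1.25% → €1.19
Bottle of gin (750 mL) €23.64: alcohol → 11% → €2.60
Chicken breast (2 lb) €12.73: groceries → 10% → €1.27
Total tax = €23.56 + €5.78 + €1.19 + €2.60 + €1.27 = €34.40

€34.40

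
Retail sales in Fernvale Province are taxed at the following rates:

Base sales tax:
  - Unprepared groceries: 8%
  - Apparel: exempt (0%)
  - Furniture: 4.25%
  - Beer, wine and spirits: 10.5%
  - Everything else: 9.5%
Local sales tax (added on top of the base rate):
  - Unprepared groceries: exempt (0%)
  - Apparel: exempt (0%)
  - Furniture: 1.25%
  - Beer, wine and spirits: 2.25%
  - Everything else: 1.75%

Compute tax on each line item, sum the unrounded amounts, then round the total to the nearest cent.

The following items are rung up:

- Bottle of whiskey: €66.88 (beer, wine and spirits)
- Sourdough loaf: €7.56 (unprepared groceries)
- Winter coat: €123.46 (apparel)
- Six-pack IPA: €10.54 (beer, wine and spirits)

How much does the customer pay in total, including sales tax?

Bottle of whiskey €66.88: beer, wine and spirits → 10.5% + 2.25% local = 12.75% → €8.5272
Sourdough loaf €7.56: unprepared groceries → 8% + 0% local = 8% → €0.6048
Winter coat €123.46: apparel → 0% + 0% local = 0% → €0.00
Six-pack IPA €10.54: beer, wine and spirits → 10.5% + 2.25% local = 12.75% → €1.34385
Subtotal = €208.44; unrounded tax = €10.47585 → €10.48; total due = €218.92

€218.92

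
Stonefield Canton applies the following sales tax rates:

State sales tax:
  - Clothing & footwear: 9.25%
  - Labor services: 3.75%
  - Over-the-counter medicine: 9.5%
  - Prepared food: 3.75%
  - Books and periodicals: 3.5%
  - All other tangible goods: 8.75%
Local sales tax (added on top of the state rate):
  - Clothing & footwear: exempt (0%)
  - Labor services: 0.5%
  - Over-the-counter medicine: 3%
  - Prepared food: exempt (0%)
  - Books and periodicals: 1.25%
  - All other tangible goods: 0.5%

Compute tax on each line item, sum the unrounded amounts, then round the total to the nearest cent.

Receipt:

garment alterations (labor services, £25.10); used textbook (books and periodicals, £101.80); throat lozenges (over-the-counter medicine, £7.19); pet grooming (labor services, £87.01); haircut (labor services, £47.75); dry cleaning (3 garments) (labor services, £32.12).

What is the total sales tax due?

Garment alterations £25.10: labor services → 3.75% + 0.5% local = 4.25% → £1.06675
Used textbook £101.80: books and periodicals → 3.5% + 1.25% local = 4.75% → £4.8355
Throat lozenges £7.19: over-the-counter medicine → 9.5% + 3% local = 12.5% → £0.89875
Pet grooming £87.01: labor services → 3.75% + 0.5% local = 4.25% → £3.697925
Haircut £47.75: labor services → 3.75% + 0.5% local = 4.25% → £2.029375
Dry cleaning (3 garments) £32.12: labor services → 3.75% + 0.5% local = 4.25% → £1.3651
Unrounded tax sum = £13.8934 → £13.89

£13.89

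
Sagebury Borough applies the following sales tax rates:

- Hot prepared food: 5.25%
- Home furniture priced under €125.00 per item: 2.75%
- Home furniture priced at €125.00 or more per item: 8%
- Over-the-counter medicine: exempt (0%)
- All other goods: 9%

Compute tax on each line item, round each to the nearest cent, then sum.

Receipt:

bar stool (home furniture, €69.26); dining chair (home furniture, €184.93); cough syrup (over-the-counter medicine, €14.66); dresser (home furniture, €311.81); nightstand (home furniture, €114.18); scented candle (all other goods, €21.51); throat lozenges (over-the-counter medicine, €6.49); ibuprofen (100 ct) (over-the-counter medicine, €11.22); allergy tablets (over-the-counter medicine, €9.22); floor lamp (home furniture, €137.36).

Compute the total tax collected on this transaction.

Bar stool €69.26: home furniture, under €125.00 → 2.75% → €1.90
Dining chair €184.93: home furniture, €125.00 or more → 8% → €14.79
Cough syrup €14.66: over-the-counter medicine → 0% → €0.00
Dresser €311.81: home furniture, €125.00 or more → 8% → €24.94
Nightstand €114.18: home furniture, under €125.00 → 2.75% → €3.14
Scented candle €21.51: all other goods → 9% → €1.94
Throat lozenges €6.49: over-the-counter medicine → 0% → €0.00
Ibuprofen (100 ct) €11.22: over-the-counter medicine → 0% → €0.00
Allergy tablets €9.22: over-the-counter medicine → 0% → €0.00
Floor lamp €137.36: home furniture, €125.00 or more → 8% → €10.99
Total tax = €1.90 + €14.79 + €24.94 + €3.14 + €1.94 + €10.99 = €57.70

€57.70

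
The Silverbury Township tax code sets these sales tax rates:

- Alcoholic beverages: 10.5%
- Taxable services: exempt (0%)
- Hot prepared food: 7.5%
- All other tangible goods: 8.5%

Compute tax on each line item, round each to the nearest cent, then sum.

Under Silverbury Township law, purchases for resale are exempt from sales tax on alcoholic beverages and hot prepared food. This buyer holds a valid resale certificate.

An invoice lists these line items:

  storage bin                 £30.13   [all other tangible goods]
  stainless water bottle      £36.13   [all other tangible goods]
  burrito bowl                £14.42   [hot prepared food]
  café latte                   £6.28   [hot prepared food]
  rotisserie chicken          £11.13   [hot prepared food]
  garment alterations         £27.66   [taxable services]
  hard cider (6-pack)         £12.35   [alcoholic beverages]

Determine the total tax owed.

£5.63

Storage bin £30.13: all other tangible goods → 8.5% → £2.56
Stainless water bottle £36.13: all other tangible goods → 8.5% → £3.07
Burrito bowl £14.42: hot prepared food, buyer-exempt → 0% → £0.00
Café latte £6.28: hot prepared food, buyer-exempt → 0% → £0.00
Rotisserie chicken £11.13: hot prepared food, buyer-exempt → 0% → £0.00
Garment alterations £27.66: taxable services → 0% → £0.00
Hard cider (6-pack) £12.35: alcoholic beverages, buyer-exempt → 0% → £0.00
Total tax = £2.56 + £3.07 = £5.63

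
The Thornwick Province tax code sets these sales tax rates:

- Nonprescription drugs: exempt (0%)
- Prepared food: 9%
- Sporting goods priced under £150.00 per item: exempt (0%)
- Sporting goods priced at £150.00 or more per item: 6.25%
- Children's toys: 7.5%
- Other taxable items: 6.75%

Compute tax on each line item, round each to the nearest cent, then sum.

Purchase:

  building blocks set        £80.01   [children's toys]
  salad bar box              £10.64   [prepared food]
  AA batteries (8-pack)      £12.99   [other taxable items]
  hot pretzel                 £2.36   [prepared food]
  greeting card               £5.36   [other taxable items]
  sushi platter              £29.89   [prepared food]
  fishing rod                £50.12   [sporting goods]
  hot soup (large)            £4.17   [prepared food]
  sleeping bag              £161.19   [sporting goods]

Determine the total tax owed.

£21.55

Building blocks set £80.01: children's toys → 7.5% → £6.00
Salad bar box £10.64: prepared food → 9% → £0.96
AA batteries (8-pack) £12.99: other taxable items → 6.75% → £0.88
Hot pretzel £2.36: prepared food → 9% → £0.21
Greeting card £5.36: other taxable items → 6.75% → £0.36
Sushi platter £29.89: prepared food → 9% → £2.69
Fishing rod £50.12: sporting goods, under £150.00 → 0% → £0.00
Hot soup (large) £4.17: prepared food → 9% → £0.38
Sleeping bag £161.19: sporting goods, £150.00 or more → 6.25% → £10.07
Total tax = £6.00 + £0.96 + £0.88 + £0.21 + £0.36 + £2.69 + £0.38 + £10.07 = £21.55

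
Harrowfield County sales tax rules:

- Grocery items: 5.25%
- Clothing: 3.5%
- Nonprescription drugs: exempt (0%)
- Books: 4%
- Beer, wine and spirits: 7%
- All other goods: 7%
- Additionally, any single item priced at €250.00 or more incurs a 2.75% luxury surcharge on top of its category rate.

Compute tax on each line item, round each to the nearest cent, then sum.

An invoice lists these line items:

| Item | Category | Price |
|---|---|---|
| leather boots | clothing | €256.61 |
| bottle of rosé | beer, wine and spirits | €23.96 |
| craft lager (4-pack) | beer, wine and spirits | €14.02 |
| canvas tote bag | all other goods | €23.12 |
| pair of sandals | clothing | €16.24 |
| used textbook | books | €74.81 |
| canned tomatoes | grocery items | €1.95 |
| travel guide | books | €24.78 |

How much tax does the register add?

Leather boots €256.61: clothing → 3.5% + 2.75% surcharge = 6.25% → €16.04
Bottle of rosé €23.96: beer, wine and spirits → 7% → €1.68
Craft lager (4-pack) €14.02: beer, wine and spirits → 7% → €0.98
Canvas tote bag €23.12: all other goods → 7% → €1.62
Pair of sandals €16.24: clothing → 3.5% → €0.57
Used textbook €74.81: books → 4% → €2.99
Canned tomatoes €1.95: grocery items → 5.25% → €0.10
Travel guide €24.78: books → 4% → €0.99
Total tax = €16.04 + €1.68 + €0.98 + €1.62 + €0.57 + €2.99 + €0.10 + €0.99 = €24.97

€24.97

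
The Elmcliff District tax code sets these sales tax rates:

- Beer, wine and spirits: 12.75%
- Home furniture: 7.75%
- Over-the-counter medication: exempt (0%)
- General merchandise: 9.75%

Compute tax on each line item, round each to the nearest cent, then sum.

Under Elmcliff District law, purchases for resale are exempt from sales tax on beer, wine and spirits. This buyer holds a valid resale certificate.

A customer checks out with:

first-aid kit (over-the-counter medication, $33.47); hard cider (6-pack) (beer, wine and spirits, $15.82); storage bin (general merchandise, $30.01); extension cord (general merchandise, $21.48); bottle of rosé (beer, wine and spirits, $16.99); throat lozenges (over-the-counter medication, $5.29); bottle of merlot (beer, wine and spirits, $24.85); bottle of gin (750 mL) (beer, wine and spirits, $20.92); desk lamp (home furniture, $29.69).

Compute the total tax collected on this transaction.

First-aid kit $33.47: over-the-counter medication → 0% → $0.00
Hard cider (6-pack) $15.82: beer, wine and spirits, buyer-exempt → 0% → $0.00
Storage bin $30.01: general merchandise → 9.75% → $2.93
Extension cord $21.48: general merchandise → 9.75% → $2.09
Bottle of rosé $16.99: beer, wine and spirits, buyer-exempt → 0% → $0.00
Throat lozenges $5.29: over-the-counter medication → 0% → $0.00
Bottle of merlot $24.85: beer, wine and spirits, buyer-exempt → 0% → $0.00
Bottle of gin (750 mL) $20.92: beer, wine and spirits, buyer-exempt → 0% → $0.00
Desk lamp $29.69: home furniture → 7.75% → $2.30
Total tax = $2.93 + $2.09 + $2.30 = $7.32

$7.32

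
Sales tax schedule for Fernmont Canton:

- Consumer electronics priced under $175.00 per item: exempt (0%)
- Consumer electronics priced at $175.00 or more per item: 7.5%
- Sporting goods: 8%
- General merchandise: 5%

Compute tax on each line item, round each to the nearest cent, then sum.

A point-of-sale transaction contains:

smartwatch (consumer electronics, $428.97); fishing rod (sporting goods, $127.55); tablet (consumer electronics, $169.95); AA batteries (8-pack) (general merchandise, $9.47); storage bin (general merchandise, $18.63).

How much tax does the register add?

Smartwatch $428.97: consumer electronics, $175.00 or more → 7.5% → $32.17
Fishing rod $127.55: sporting goods → 8% → $10.20
Tablet $169.95: consumer electronics, under $175.00 → 0% → $0.00
AA batteries (8-pack) $9.47: general merchandise → 5% → $0.47
Storage bin $18.63: general merchandise → 5% → $0.93
Total tax = $32.17 + $10.20 + $0.47 + $0.93 = $43.77

$43.77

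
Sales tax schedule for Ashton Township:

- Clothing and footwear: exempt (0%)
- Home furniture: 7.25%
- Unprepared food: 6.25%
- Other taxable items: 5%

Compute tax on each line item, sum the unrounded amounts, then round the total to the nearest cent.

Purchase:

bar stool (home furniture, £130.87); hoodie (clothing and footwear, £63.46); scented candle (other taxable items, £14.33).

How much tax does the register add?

Bar stool £130.87: home furniture → 7.25% → £9.488075
Hoodie £63.46: clothing and footwear → 0% → £0.00
Scented candle £14.33: other taxable items → 5% → £0.7165
Unrounded tax sum = £10.204575 → £10.20

£10.20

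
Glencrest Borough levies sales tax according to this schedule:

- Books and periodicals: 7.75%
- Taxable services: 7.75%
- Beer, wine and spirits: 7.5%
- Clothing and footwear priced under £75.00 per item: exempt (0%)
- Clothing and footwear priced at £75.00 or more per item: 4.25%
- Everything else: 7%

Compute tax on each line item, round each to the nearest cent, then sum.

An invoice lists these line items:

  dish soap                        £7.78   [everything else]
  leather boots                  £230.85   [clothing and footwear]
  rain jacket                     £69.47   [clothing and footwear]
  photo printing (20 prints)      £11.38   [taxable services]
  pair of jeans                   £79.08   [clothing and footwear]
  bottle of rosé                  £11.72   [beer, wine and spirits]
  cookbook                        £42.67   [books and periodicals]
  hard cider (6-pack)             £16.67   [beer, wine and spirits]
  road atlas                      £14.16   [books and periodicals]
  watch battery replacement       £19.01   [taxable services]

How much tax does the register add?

£22.60

Dish soap £7.78: everything else → 7% → £0.54
Leather boots £230.85: clothing and footwear, £75.00 or more → 4.25% → £9.81
Rain jacket £69.47: clothing and footwear, under £75.00 → 0% → £0.00
Photo printing (20 prints) £11.38: taxable services → 7.75% → £0.88
Pair of jeans £79.08: clothing and footwear, £75.00 or more → 4.25% → £3.36
Bottle of rosé £11.72: beer, wine and spirits → 7.5% → £0.88
Cookbook £42.67: books and periodicals → 7.75% → £3.31
Hard cider (6-pack) £16.67: beer, wine and spirits → 7.5% → £1.25
Road atlas £14.16: books and periodicals → 7.75% → £1.10
Watch battery replacement £19.01: taxable services → 7.75% → £1.47
Total tax = £0.54 + £9.81 + £0.88 + £3.36 + £0.88 + £3.31 + £1.25 + £1.10 + £1.47 = £22.60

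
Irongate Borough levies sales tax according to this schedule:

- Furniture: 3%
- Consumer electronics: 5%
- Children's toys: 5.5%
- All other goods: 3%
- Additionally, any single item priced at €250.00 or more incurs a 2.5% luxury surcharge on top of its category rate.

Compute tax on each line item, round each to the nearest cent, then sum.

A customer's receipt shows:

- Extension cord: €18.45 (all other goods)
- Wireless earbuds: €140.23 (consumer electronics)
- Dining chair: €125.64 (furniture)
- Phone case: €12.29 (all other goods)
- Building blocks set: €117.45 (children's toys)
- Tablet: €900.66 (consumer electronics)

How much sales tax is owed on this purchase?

Extension cord €18.45: all other goods → 3% → €0.55
Wireless earbuds €140.23: consumer electronics → 5% → €7.01
Dining chair €125.64: furniture → 3% → €3.77
Phone case €12.29: all other goods → 3% → €0.37
Building blocks set €117.45: children's toys → 5.5% → €6.46
Tablet €900.66: consumer electronics → 5% + 2.5% surcharge = 7.5% → €67.55
Total tax = €0.55 + €7.01 + €3.77 + €0.37 + €6.46 + €67.55 = €85.71

€85.71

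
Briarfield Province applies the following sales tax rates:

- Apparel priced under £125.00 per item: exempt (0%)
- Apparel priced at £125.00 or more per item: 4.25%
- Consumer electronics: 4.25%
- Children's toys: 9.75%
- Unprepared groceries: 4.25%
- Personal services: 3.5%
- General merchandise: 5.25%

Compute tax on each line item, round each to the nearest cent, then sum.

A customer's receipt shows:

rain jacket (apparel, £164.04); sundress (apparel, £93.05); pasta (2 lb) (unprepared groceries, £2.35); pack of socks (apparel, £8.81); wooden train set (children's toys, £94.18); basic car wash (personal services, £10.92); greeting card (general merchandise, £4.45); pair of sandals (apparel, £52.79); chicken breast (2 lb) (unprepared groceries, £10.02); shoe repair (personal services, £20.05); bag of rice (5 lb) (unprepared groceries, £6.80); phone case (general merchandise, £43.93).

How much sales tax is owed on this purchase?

£20.59

Rain jacket £164.04: apparel, £125.00 or more → 4.25% → £6.97
Sundress £93.05: apparel, under £125.00 → 0% → £0.00
Pasta (2 lb) £2.35: unprepared groceries → 4.25% → £0.10
Pack of socks £8.81: apparel, under £125.00 → 0% → £0.00
Wooden train set £94.18: children's toys → 9.75% → £9.18
Basic car wash £10.92: personal services → 3.5% → £0.38
Greeting card £4.45: general merchandise → 5.25% → £0.23
Pair of sandals £52.79: apparel, under £125.00 → 0% → £0.00
Chicken breast (2 lb) £10.02: unprepared groceries → 4.25% → £0.43
Shoe repair £20.05: personal services → 3.5% → £0.70
Bag of rice (5 lb) £6.80: unprepared groceries → 4.25% → £0.29
Phone case £43.93: general merchandise → 5.25% → £2.31
Total tax = £6.97 + £0.10 + £9.18 + £0.38 + £0.23 + £0.43 + £0.70 + £0.29 + £2.31 = £20.59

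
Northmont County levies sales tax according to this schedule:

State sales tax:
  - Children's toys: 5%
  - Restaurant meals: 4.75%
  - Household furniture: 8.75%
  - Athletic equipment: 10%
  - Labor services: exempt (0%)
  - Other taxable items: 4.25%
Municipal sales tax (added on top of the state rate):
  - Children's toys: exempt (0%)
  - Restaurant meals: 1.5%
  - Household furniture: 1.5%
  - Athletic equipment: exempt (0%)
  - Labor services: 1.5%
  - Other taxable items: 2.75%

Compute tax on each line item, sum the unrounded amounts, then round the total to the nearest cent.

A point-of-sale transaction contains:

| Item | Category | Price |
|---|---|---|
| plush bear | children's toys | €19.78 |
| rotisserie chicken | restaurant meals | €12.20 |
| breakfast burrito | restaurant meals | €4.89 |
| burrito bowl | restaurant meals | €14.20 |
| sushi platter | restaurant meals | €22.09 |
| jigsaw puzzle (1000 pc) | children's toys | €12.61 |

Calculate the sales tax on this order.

€4.96

Plush bear €19.78: children's toys → 5% + 0% municipal = 5% → €0.989
Rotisserie chicken €12.20: restaurant meals → 4.75% + 1.5% municipal = 6.25% → €0.7625
Breakfast burrito €4.89: restaurant meals → 4.75% + 1.5% municipal = 6.25% → €0.305625
Burrito bowl €14.20: restaurant meals → 4.75% + 1.5% municipal = 6.25% → €0.8875
Sushi platter €22.09: restaurant meals → 4.75% + 1.5% municipal = 6.25% → €1.380625
Jigsaw puzzle (1000 pc) €12.61: children's toys → 5% + 0% municipal = 5% → €0.6305
Unrounded tax sum = €4.95575 → €4.96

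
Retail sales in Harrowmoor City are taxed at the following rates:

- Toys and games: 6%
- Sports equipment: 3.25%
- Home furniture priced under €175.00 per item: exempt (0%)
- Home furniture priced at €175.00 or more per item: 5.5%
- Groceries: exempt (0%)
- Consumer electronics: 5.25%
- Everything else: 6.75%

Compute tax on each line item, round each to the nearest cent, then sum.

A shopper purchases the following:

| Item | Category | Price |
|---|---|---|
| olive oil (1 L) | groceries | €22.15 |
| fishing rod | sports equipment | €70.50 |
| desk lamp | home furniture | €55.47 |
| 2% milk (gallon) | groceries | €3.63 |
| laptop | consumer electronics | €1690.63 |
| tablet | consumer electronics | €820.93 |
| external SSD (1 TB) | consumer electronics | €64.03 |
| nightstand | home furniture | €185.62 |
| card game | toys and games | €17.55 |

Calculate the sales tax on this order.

Olive oil (1 L) €22.15: groceries → 0% → €0.00
Fishing rod €70.50: sports equipment → 3.25% → €2.29
Desk lamp €55.47: home furniture, under €175.00 → 0% → €0.00
2% milk (gallon) €3.63: groceries → 0% → €0.00
Laptop €1690.63: consumer electronics → 5.25% → €88.76
Tablet €820.93: consumer electronics → 5.25% → €43.10
External SSD (1 TB) €64.03: consumer electronics → 5.25% → €3.36
Nightstand €185.62: home furniture, €175.00 or more → 5.5% → €10.21
Card game €17.55: toys and games → 6% → €1.05
Total tax = €2.29 + €88.76 + €43.10 + €3.36 + €10.21 + €1.05 = €148.77

€148.77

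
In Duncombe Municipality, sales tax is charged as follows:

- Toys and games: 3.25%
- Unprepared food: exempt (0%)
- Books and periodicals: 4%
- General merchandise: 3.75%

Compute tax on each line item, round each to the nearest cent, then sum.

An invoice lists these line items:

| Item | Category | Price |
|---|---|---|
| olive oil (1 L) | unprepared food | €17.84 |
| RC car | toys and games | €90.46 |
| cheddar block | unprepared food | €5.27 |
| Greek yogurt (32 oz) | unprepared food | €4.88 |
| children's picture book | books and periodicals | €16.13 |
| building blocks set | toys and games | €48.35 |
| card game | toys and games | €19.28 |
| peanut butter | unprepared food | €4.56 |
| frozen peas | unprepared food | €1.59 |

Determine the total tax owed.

€5.79

Olive oil (1 L) €17.84: unprepared food → 0% → €0.00
RC car €90.46: toys and games → 3.25% → €2.94
Cheddar block €5.27: unprepared food → 0% → €0.00
Greek yogurt (32 oz) €4.88: unprepared food → 0% → €0.00
Children's picture book €16.13: books and periodicals → 4% → €0.65
Building blocks set €48.35: toys and games → 3.25% → €1.57
Card game €19.28: toys and games → 3.25% → €0.63
Peanut butter €4.56: unprepared food → 0% → €0.00
Frozen peas €1.59: unprepared food → 0% → €0.00
Total tax = €2.94 + €0.65 + €1.57 + €0.63 = €5.79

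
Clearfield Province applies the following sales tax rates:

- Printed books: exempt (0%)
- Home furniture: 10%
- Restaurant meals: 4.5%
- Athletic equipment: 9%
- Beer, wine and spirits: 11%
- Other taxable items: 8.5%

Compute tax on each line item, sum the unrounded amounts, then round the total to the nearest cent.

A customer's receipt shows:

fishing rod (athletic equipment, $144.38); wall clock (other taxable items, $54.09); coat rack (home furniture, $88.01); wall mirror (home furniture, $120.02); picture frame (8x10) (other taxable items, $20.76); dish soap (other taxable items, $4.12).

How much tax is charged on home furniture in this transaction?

$20.80

Coat rack $88.01: home furniture → 10% → $8.801
Wall mirror $120.02: home furniture → 10% → $12.002
Tax on home furniture: unrounded sum = $20.803 → $20.80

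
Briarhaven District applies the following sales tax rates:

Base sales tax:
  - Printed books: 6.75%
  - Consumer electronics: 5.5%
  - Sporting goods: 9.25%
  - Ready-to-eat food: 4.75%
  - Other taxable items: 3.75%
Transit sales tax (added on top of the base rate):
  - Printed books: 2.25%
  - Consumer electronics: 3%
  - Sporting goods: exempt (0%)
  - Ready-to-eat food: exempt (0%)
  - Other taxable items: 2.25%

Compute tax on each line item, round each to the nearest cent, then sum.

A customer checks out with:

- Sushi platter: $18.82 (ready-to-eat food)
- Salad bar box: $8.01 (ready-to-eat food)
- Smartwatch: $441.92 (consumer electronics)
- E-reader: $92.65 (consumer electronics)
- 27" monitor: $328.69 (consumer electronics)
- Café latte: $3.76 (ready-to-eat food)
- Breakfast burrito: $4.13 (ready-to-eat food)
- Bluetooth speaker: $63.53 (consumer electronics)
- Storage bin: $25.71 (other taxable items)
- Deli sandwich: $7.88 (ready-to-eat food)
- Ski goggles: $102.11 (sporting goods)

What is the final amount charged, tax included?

$1189.00

Sushi platter $18.82: ready-to-eat food → 4.75% + 0% transit = 4.75% → $0.89
Salad bar box $8.01: ready-to-eat food → 4.75% + 0% transit = 4.75% → $0.38
Smartwatch $441.92: consumer electronics → 5.5% + 3% transit = 8.5% → $37.56
E-reader $92.65: consumer electronics → 5.5% + 3% transit = 8.5% → $7.88
27" monitor $328.69: consumer electronics → 5.5% + 3% transit = 8.5% → $27.94
Café latte $3.76: ready-to-eat food → 4.75% + 0% transit = 4.75% → $0.18
Breakfast burrito $4.13: ready-to-eat food → 4.75% + 0% transit = 4.75% → $0.20
Bluetooth speaker $63.53: consumer electronics → 5.5% + 3% transit = 8.5% → $5.40
Storage bin $25.71: other taxable items → 3.75% + 2.25% transit = 6% → $1.54
Deli sandwich $7.88: ready-to-eat food → 4.75% + 0% transit = 4.75% → $0.37
Ski goggles $102.11: sporting goods → 9.25% + 0% transit = 9.25% → $9.45
Subtotal = $1097.21; tax = $91.79; total due = $1189.00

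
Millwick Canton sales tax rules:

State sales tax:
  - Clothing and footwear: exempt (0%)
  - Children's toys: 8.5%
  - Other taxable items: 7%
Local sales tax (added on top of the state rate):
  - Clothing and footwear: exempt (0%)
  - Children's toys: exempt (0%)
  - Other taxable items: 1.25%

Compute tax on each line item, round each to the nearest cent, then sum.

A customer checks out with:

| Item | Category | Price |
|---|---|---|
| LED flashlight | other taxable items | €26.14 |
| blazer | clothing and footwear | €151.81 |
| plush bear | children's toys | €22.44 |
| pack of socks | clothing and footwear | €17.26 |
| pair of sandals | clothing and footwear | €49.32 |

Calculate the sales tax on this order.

€4.07

LED flashlight €26.14: other taxable items → 7% + 1.25% local = 8.25% → €2.16
Blazer €151.81: clothing and footwear → 0% + 0% local = 0% → €0.00
Plush bear €22.44: children's toys → 8.5% + 0% local = 8.5% → €1.91
Pack of socks €17.26: clothing and footwear → 0% + 0% local = 0% → €0.00
Pair of sandals €49.32: clothing and footwear → 0% + 0% local = 0% → €0.00
Total tax = €2.16 + €1.91 = €4.07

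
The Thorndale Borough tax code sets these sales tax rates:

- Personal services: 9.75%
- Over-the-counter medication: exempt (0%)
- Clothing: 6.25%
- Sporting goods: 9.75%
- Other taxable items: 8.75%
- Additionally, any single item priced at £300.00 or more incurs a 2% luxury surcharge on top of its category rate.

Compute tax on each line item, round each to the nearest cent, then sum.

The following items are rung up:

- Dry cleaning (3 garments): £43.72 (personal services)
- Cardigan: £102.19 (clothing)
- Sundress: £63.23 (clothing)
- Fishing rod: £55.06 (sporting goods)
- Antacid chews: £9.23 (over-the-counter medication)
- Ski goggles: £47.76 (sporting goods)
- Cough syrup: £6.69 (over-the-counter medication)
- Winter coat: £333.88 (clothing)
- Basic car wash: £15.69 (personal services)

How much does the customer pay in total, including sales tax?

£731.16

Dry cleaning (3 garments) £43.72: personal services → 9.75% → £4.26
Cardigan £102.19: clothing → 6.25% → £6.39
Sundress £63.23: clothing → 6.25% → £3.95
Fishing rod £55.06: sporting goods → 9.75% → £5.37
Antacid chews £9.23: over-the-counter medication → 0% → £0.00
Ski goggles £47.76: sporting goods → 9.75% → £4.66
Cough syrup £6.69: over-the-counter medication → 0% → £0.00
Winter coat £333.88: clothing → 6.25% + 2% surcharge = 8.25% → £27.55
Basic car wash £15.69: personal services → 9.75% → £1.53
Subtotal = £677.45; tax = £53.71; total due = £731.16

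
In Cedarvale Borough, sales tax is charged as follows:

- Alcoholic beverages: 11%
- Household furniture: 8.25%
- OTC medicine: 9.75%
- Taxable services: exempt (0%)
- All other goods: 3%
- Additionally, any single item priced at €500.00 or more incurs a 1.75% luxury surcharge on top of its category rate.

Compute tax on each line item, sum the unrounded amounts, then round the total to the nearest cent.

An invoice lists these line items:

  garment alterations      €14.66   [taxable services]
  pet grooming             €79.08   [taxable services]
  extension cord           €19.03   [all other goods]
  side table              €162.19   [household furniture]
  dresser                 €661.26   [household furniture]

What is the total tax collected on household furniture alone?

€79.51

Side table €162.19: household furniture → 8.25% → €13.380675
Dresser €661.26: household furniture → 8.25% + 1.75% surcharge = 10% → €66.126
Tax on household furniture: unrounded sum = €79.506675 → €79.51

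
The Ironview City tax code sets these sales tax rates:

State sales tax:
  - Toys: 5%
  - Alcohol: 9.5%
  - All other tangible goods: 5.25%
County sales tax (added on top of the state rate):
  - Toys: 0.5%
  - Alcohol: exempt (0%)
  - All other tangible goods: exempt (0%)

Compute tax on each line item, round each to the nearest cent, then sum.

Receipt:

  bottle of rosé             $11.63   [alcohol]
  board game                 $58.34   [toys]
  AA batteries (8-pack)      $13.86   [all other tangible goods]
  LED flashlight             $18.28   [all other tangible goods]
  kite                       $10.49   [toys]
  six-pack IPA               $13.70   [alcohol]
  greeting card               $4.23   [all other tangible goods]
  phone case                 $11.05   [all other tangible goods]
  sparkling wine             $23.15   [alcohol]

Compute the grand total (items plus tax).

$175.61

Bottle of rosé $11.63: alcohol → 9.5% + 0% county = 9.5% → $1.10
Board game $58.34: toys → 5% + 0.5% county = 5.5% → $3.21
AA batteries (8-pack) $13.86: all other tangible goods → 5.25% + 0% county = 5.25% → $0.73
LED flashlight $18.28: all other tangible goods → 5.25% + 0% county = 5.25% → $0.96
Kite $10.49: toys → 5% + 0.5% county = 5.5% → $0.58
Six-pack IPA $13.70: alcohol → 9.5% + 0% county = 9.5% → $1.30
Greeting card $4.23: all other tangible goods → 5.25% + 0% county = 5.25% → $0.22
Phone case $11.05: all other tangible goods → 5.25% + 0% county = 5.25% → $0.58
Sparkling wine $23.15: alcohol → 9.5% + 0% county = 9.5% → $2.20
Subtotal = $164.73; tax = $10.88; total due = $175.61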